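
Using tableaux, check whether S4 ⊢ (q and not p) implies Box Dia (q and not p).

Tableau for the negation not ((q and not p) implies Box Dia (q and not p)):
1. not ((q and not p) implies Box Dia (q and not p)), u
2. q and not p, u   [neg-implies-rule on 1]
3. not Box Dia (q and not p), u   [neg-implies-rule on 1]
4. q, u   [and-rule on 2]
5. not p, u   [and-rule on 2]
6. not Dia (q and not p), v   [neg-Box-rule on 3: fresh world v, uRv]
7. not (q and not p), v   [neg-Dia-rule on 6 via vRv]
8. p, v   [neg-and-rule on 7 (branches; this branch)]
Accessibility: uRu, uRv, vRv
The negation has an open branch (countermodel exists).

Invalid (countermodel exists)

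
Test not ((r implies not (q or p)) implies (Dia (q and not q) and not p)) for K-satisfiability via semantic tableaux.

1. not ((r implies not (q or p)) implies (Dia (q and not q) and not p)), u
2. r implies not (q or p), u   [neg-implies-rule on 1]
3. not (Dia (q and not q) and not p), u   [neg-implies-rule on 1]
4. not (q or p), u   [implies-rule on 2 (branches; this branch)]
5. not q, u   [neg-or-rule on 4]
6. not p, u   [neg-or-rule on 4]
7. not Dia (q and not q), u   [neg-and-rule on 3 (branches; this branch)]

Satisfiable (open branch found)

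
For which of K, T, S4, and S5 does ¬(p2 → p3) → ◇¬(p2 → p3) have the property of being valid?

T-tableau for the negation ¬(¬(p2 → p3) → ◇¬(p2 → p3)):
1. ¬(¬(p2 → p3) → ◇¬(p2 → p3)), w0
2. ¬(p2 → p3), w0
3. ¬◇¬(p2 → p3), w0
4. p2, w0
5. ¬p3, w0
6. p2 → p3, w0
7. p3, w0
Accessibility: w0Rw0
Branch closes: p3 and ¬p3 both at w0.
Every branch closes (one shown): valid in T, hence also in S4, S5 (every theorem of T is a theorem of S4 and S5).
K-tableau for the negation ¬(¬(p2 → p3) → ◇¬(p2 → p3)):
1. ¬(¬(p2 → p3) → ◇¬(p2 → p3)), w0
2. ¬(p2 → p3), w0
3. ¬◇¬(p2 → p3), w0
4. p2, w0
5. ¬p3, w0
Complete open branch: countermodel on a K-frame, so not valid in K.

T, S4, S5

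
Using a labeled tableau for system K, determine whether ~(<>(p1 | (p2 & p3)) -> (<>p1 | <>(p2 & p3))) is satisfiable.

No, unsatisfiable

1. ~(<>(p1 | (p2 & p3)) -> (<>p1 | <>(p2 & p3))), 0
2. <>(p1 | (p2 & p3)), 0   [~->-rule on 1]
3. ~(<>p1 | <>(p2 & p3)), 0   [~->-rule on 1]
4. ~<>p1, 0   [~|-rule on 3]
5. ~<>(p2 & p3), 0   [~|-rule on 3]
6. p1 | (p2 & p3), 1   [<>-rule on 2: fresh world 1, 0R1]
7. ~p1, 1   [~<>-rule on 4 via 0R1]
8. ~(p2 & p3), 1   [~<>-rule on 5 via 0R1]
9. p2 & p3, 1   [|-rule on 6 (branches; this branch)]
10. p2, 1   [&-rule on 9]
11. p3, 1   [&-rule on 9]
12. ~p3, 1   [~&-rule on 8 (branches; this branch)]
Accessibility: 0R1
Branch closes: p3 and ~p3 both at 1.
Every branch closes; the branch above is one of them.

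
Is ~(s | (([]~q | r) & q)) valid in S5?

Tableau for the negation s | (([]~q | r) & q):
1. s | (([]~q | r) & q), 0
2. ([]~q | r) & q, 0
3. []~q | r, 0
4. q, 0
5. r, 0
Accessibility: 0R0
The negation has an open branch (countermodel exists).

No, not valid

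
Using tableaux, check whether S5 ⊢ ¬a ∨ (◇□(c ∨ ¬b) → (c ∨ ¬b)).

Tableau for the negation ¬(¬a ∨ (◇□(c ∨ ¬b) → (c ∨ ¬b))):
1. ¬(¬a ∨ (◇□(c ∨ ¬b) → (c ∨ ¬b))), 0
2. a, 0
3. ¬(◇□(c ∨ ¬b) → (c ∨ ¬b)), 0
4. ◇□(c ∨ ¬b), 0
5. ¬(c ∨ ¬b), 0
6. ¬c, 0
7. b, 0
8. □(c ∨ ¬b), 1
9. c ∨ ¬b, 0
10. c ∨ ¬b, 1
11. ¬b, 0
Accessibility: 0R0, 0R1, 1R0, 1R1
Branch closes: b and ¬b both at 0.
Every branch of the negation's tableau closes; the branch above is one of them.

Yes, valid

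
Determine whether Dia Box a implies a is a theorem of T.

Invalid (countermodel exists)

Tableau for the negation not (Dia Box a implies a):
1. not (Dia Box a implies a), 0
2. Dia Box a, 0   [neg-implies-rule on 1]
3. not a, 0   [neg-implies-rule on 1]
4. Box a, 1   [Dia-rule on 2: fresh world 1, 0R1]
5. a, 1   [Box-rule on 4 via 1R1]
Accessibility: 0R0, 0R1, 1R1
The negation has an open branch (countermodel exists).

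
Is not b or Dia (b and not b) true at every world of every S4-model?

Tableau for the negation not (not b or Dia (b and not b)):
1. not (not b or Dia (b and not b)), w0
2. b, w0   [neg-or-rule on 1]
3. not Dia (b and not b), w0   [neg-or-rule on 1]
4. not (b and not b), w0   [neg-Dia-rule on 3 via w0Rw0]
Accessibility: w0Rw0
The negation has an open branch (countermodel exists).

Not valid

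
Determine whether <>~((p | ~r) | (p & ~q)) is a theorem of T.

Tableau for the negation ~<>~((p | ~r) | (p & ~q)):
1. ~<>~((p | ~r) | (p & ~q)), 0
2. (p | ~r) | (p & ~q), 0
3. p & ~q, 0
4. p, 0
5. ~q, 0
Accessibility: 0R0
The negation has an open branch (countermodel exists).

No, not valid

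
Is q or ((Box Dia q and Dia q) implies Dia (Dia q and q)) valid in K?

Valid in K

Tableau for the negation not (q or ((Box Dia q and Dia q) implies Dia (Dia q and q))):
1. not (q or ((Box Dia q and Dia q) implies Dia (Dia q and q))), w0
2. not q, w0
3. not ((Box Dia q and Dia q) implies Dia (Dia q and q)), w0
4. Box Dia q and Dia q, w0
5. not Dia (Dia q and q), w0
6. Box Dia q, w0
7. Dia q, w0
8. q, w1
9. not (Dia q and q), w1
10. Dia q, w1
11. not Dia q, w1
12. q, w2
13. not q, w2
Accessibility: w0Rw1, w1Rw2
Branch closes: q and not q both at w2.
Every branch of the negation's tableau closes; the branch above is one of them.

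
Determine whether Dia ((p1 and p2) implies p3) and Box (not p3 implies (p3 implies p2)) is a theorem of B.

Not valid

Tableau for the negation not (Dia ((p1 and p2) implies p3) and Box (not p3 implies (p3 implies p2))):
1. not (Dia ((p1 and p2) implies p3) and Box (not p3 implies (p3 implies p2))), 0
2. not Dia ((p1 and p2) implies p3), 0   [neg-and-rule on 1 (branches; this branch)]
3. not ((p1 and p2) implies p3), 0   [neg-Dia-rule on 2 via 0R0]
4. p1 and p2, 0   [neg-implies-rule on 3]
5. not p3, 0   [neg-implies-rule on 3]
6. p1, 0   [and-rule on 4]
7. p2, 0   [and-rule on 4]
Accessibility: 0R0
The negation has an open branch (countermodel exists).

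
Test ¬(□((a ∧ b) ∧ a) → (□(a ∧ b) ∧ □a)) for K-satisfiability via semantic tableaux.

No, unsatisfiable

1. ¬(□((a ∧ b) ∧ a) → (□(a ∧ b) ∧ □a)), u
2. □((a ∧ b) ∧ a), u
3. ¬(□(a ∧ b) ∧ □a), u
4. ¬□(a ∧ b), u
5. ¬(a ∧ b), v
6. (a ∧ b) ∧ a, v
7. a ∧ b, v
8. a, v
9. b, v
10. ¬b, v
Accessibility: uRv
Branch closes: b and ¬b both at v.
(One branch shown.) All branches close.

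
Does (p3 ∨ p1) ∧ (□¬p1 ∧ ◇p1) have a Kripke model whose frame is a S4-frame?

1. (p3 ∨ p1) ∧ (□¬p1 ∧ ◇p1), 0
2. p3 ∨ p1, 0
3. □¬p1 ∧ ◇p1, 0
4. □¬p1, 0
5. ◇p1, 0
6. ¬p1, 0
7. p3, 0
8. p1, 1
9. ¬p1, 1
Accessibility: 0R0, 0R1, 1R1
Branch closes: p1 and ¬p1 both at 1.
Every branch closes; the branch above is one of them.

Unsatisfiable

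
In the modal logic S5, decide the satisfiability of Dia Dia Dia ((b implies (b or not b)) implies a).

Yes, satisfiable

1. Dia Dia Dia ((b implies (b or not b)) implies a), 0
2. Dia Dia ((b implies (b or not b)) implies a), 1   [Dia-rule on 1: fresh world 1, 0R1]
3. Dia ((b implies (b or not b)) implies a), 2   [Dia-rule on 2: fresh world 2, 1R2]
4. (b implies (b or not b)) implies a, 3   [Dia-rule on 3: fresh world 3, 2R3]
5. a, 3   [implies-rule on 4 (branches; this branch)]
Accessibility: 0R0, 0R1, 0R2, 0R3, 1R0, 1R1, 1R2, 1R3, 2R0, 2R1, 2R2, 2R3, 3R0, 3R1, 3R2, 3R3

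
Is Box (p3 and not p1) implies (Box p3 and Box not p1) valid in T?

Tableau for the negation not (Box (p3 and not p1) implies (Box p3 and Box not p1)):
1. not (Box (p3 and not p1) implies (Box p3 and Box not p1)), 0
2. Box (p3 and not p1), 0   [neg-implies-rule on 1]
3. not (Box p3 and Box not p1), 0   [neg-implies-rule on 1]
4. p3 and not p1, 0   [Box-rule on 2 via 0R0]
5. p3, 0   [and-rule on 4]
6. not p1, 0   [and-rule on 4]
7. not Box not p1, 0   [neg-and-rule on 3 (branches; this branch)]
8. p1, 1   [neg-Box-rule on 7: fresh world 1, 0R1]
9. p3 and not p1, 1   [Box-rule on 2 via 0R1]
10. p3, 1   [and-rule on 9]
11. not p1, 1   [and-rule on 9]
Accessibility: 0R0, 0R1, 1R1
Branch closes: p1 and not p1 both at 1.
All branches of the negation close; one closing branch shown above.

Valid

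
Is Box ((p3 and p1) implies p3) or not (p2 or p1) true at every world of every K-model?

Tableau for the negation not (Box ((p3 and p1) implies p3) or not (p2 or p1)):
1. not (Box ((p3 and p1) implies p3) or not (p2 or p1)), 0
2. not Box ((p3 and p1) implies p3), 0   [neg-or-rule on 1]
3. p2 or p1, 0   [neg-or-rule on 1]
4. p1, 0   [or-rule on 3 (branches; this branch)]
5. not ((p3 and p1) implies p3), 1   [neg-Box-rule on 2: fresh world 1, 0R1]
6. p3 and p1, 1   [neg-implies-rule on 5]
7. not p3, 1   [neg-implies-rule on 5]
8. p3, 1   [and-rule on 6]
9. p1, 1   [and-rule on 6]
Accessibility: 0R1
Branch closes: p3 and not p3 both at 1.
All branches of the negation close; one closing branch shown above.

Yes, valid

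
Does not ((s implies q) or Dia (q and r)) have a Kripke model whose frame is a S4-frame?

Satisfiable (open branch found)

1. not ((s implies q) or Dia (q and r)), w0
2. not (s implies q), w0
3. not Dia (q and r), w0
4. s, w0
5. not q, w0
6. not (q and r), w0
7. not r, w0
Accessibility: w0Rw0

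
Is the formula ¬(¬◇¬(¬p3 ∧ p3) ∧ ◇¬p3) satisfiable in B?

1. ¬(¬◇¬(¬p3 ∧ p3) ∧ ◇¬p3), u
2. ¬◇¬p3, u
3. p3, u
Accessibility: uRu

Satisfiable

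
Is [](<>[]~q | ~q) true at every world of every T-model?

No, not valid

Tableau for the negation ~[](<>[]~q | ~q):
1. ~[](<>[]~q | ~q), u
2. ~(<>[]~q | ~q), v
3. ~<>[]~q, v
4. q, v
5. ~[]~q, v
6. q, w
7. ~[]~q, w
8. q, x
Accessibility: uRu, uRv, vRv, vRw, wRw, wRx, xRx
The negation has an open branch (countermodel exists).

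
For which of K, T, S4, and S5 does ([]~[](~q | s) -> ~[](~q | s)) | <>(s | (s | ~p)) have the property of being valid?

T, S4, S5

T-tableau for the negation ~(([]~[](~q | s) -> ~[](~q | s)) | <>(s | (s | ~p))):
1. ~(([]~[](~q | s) -> ~[](~q | s)) | <>(s | (s | ~p))), u
2. ~([]~[](~q | s) -> ~[](~q | s)), u   [~|-rule on 1]
3. ~<>(s | (s | ~p)), u   [~|-rule on 1]
4. []~[](~q | s), u   [~->-rule on 2]
5. [](~q | s), u   [~->-rule on 2]
6. ~(s | (s | ~p)), u   [~<>-rule on 3 via uRu]
7. ~s, u   [~|-rule on 6]
8. ~(s | ~p), u   [~|-rule on 6]
9. p, u   [~|-rule on 8]
10. ~[](~q | s), u   [[]-rule on 4 via uRu]
11. ~q | s, u   [[]-rule on 5 via uRu]
12. ~q, u   [|-rule on 11 (branches; this branch)]
13. ~(~q | s), v   [~[]-rule on 10: fresh world v, uRv]
14. q, v   [~|-rule on 13]
15. ~s, v   [~|-rule on 13]
16. ~(s | (s | ~p)), v   [~<>-rule on 3 via uRv]
17. ~(s | ~p), v   [~|-rule on 16]
18. p, v   [~|-rule on 17]
19. ~[](~q | s), v   [[]-rule on 4 via uRv]
20. ~q | s, v   [[]-rule on 5 via uRv]
21. s, v   [|-rule on 20 (branches; this branch)]
Accessibility: uRu, uRv, vRv
Branch closes: s and ~s both at v.
Every branch closes (one shown): valid in T, hence also in S4, S5 (every theorem of T is a theorem of S4 and S5).
K-tableau for the negation ~(([]~[](~q | s) -> ~[](~q | s)) | <>(s | (s | ~p))):
1. ~(([]~[](~q | s) -> ~[](~q | s)) | <>(s | (s | ~p))), u
2. ~([]~[](~q | s) -> ~[](~q | s)), u   [~|-rule on 1]
3. ~<>(s | (s | ~p)), u   [~|-rule on 1]
4. []~[](~q | s), u   [~->-rule on 2]
5. [](~q | s), u   [~->-rule on 2]
Complete open branch: countermodel on a K-frame, so not valid in K.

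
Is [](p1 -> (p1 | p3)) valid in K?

Valid

Tableau for the negation ~[](p1 -> (p1 | p3)):
1. ~[](p1 -> (p1 | p3)), 0
2. ~(p1 -> (p1 | p3)), 1   [~[]-rule on 1: fresh world 1, 0R1]
3. p1, 1   [~->-rule on 2]
4. ~(p1 | p3), 1   [~->-rule on 2]
5. ~p1, 1   [~|-rule on 4]
6. ~p3, 1   [~|-rule on 4]
Accessibility: 0R1
Branch closes: p1 and ~p1 both at 1.
All branches of the negation close; one closing branch shown above.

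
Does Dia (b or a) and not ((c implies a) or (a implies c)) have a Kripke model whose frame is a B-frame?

1. Dia (b or a) and not ((c implies a) or (a implies c)), 0
2. Dia (b or a), 0   [and-rule on 1]
3. not ((c implies a) or (a implies c)), 0   [and-rule on 1]
4. not (c implies a), 0   [neg-or-rule on 3]
5. not (a implies c), 0   [neg-or-rule on 3]
6. c, 0   [neg-implies-rule on 4]
7. not a, 0   [neg-implies-rule on 4]
8. a, 0   [neg-implies-rule on 5]
9. not c, 0   [neg-implies-rule on 5]
Accessibility: 0R0
Branch closes: a and not a both at 0.
(One branch shown.) All branches close.

Unsatisfiable (every branch closes)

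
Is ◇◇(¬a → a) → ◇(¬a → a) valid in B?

No, not valid

Tableau for the negation ¬(◇◇(¬a → a) → ◇(¬a → a)):
1. ¬(◇◇(¬a → a) → ◇(¬a → a)), 0
2. ◇◇(¬a → a), 0
3. ¬◇(¬a → a), 0
4. ¬(¬a → a), 0
5. ¬a, 0
6. ◇(¬a → a), 1
7. ¬(¬a → a), 1
8. ¬a, 1
9. ¬a → a, 2
10. a, 2
Accessibility: 0R0, 0R1, 1R0, 1R1, 1R2, 2R1, 2R2
The negation has an open branch (countermodel exists).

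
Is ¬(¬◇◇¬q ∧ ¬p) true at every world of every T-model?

Not valid

Tableau for the negation ¬◇◇¬q ∧ ¬p:
1. ¬◇◇¬q ∧ ¬p, w0
2. ¬◇◇¬q, w0
3. ¬p, w0
4. ¬◇¬q, w0
5. q, w0
Accessibility: w0Rw0
The negation has an open branch (countermodel exists).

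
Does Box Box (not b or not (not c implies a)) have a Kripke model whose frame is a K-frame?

Satisfiable

1. Box Box (not b or not (not c implies a)), 0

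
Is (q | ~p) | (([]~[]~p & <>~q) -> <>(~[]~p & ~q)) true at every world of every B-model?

Yes, valid

Tableau for the negation ~((q | ~p) | (([]~[]~p & <>~q) -> <>(~[]~p & ~q))):
1. ~((q | ~p) | (([]~[]~p & <>~q) -> <>(~[]~p & ~q))), 0
2. ~(q | ~p), 0
3. ~(([]~[]~p & <>~q) -> <>(~[]~p & ~q)), 0
4. ~q, 0
5. p, 0
6. []~[]~p & <>~q, 0
7. ~<>(~[]~p & ~q), 0
8. []~[]~p, 0
9. <>~q, 0
10. ~(~[]~p & ~q), 0
11. ~[]~p, 0
12. []~p, 0
13. ~p, 0
Accessibility: 0R0
Branch closes: p and ~p both at 0.
All branches of the negation close; one closing branch shown above.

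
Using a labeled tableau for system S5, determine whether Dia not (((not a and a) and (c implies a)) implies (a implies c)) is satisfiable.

1. Dia not (((not a and a) and (c implies a)) implies (a implies c)), u
2. not (((not a and a) and (c implies a)) implies (a implies c)), v
3. (not a and a) and (c implies a), v
4. not (a implies c), v
5. not a and a, v
6. c implies a, v
7. a, v
8. not c, v
9. not a, v
Accessibility: uRu, uRv, vRu, vRv
Branch closes: a and not a both at v.
All branches of the tableau close; one closing branch shown above.

Unsatisfiable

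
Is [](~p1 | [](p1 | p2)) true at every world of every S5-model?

No, not valid

Tableau for the negation ~[](~p1 | [](p1 | p2)):
1. ~[](~p1 | [](p1 | p2)), u
2. ~(~p1 | [](p1 | p2)), v
3. p1, v
4. ~[](p1 | p2), v
5. ~(p1 | p2), w
6. ~p1, w
7. ~p2, w
Accessibility: uRu, uRv, uRw, vRu, vRv, vRw, wRu, wRv, wRw
The negation has an open branch (countermodel exists).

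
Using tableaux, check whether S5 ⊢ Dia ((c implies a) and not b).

No, not valid

Tableau for the negation not Dia ((c implies a) and not b):
1. not Dia ((c implies a) and not b), u
2. not ((c implies a) and not b), u   [neg-Dia-rule on 1 via uRu]
3. b, u   [neg-and-rule on 2 (branches; this branch)]
Accessibility: uRu
The negation has an open branch (countermodel exists).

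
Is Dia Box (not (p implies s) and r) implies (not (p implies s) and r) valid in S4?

Invalid (countermodel exists)

Tableau for the negation not (Dia Box (not (p implies s) and r) implies (not (p implies s) and r)):
1. not (Dia Box (not (p implies s) and r) implies (not (p implies s) and r)), 0
2. Dia Box (not (p implies s) and r), 0
3. not (not (p implies s) and r), 0
4. not r, 0
5. Box (not (p implies s) and r), 1
6. not (p implies s) and r, 1
7. not (p implies s), 1
8. r, 1
9. p, 1
10. not s, 1
Accessibility: 0R0, 0R1, 1R1
The negation has an open branch (countermodel exists).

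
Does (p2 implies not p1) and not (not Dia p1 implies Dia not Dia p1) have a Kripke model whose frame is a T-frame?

Unsatisfiable

1. (p2 implies not p1) and not (not Dia p1 implies Dia not Dia p1), 0
2. p2 implies not p1, 0
3. not (not Dia p1 implies Dia not Dia p1), 0
4. not Dia p1, 0
5. not Dia not Dia p1, 0
6. not p1, 0
7. Dia p1, 0
8. p1, 1
9. not p1, 1
Accessibility: 0R0, 0R1, 1R1
Branch closes: p1 and not p1 both at 1.
All branches of the tableau close; one closing branch shown above.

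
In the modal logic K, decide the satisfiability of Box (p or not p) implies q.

1. Box (p or not p) implies q, w0
2. q, w0   [implies-rule on 1 (branches; this branch)]

Yes, satisfiable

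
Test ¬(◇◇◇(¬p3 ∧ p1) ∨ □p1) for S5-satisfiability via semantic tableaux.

1. ¬(◇◇◇(¬p3 ∧ p1) ∨ □p1), 0
2. ¬◇◇◇(¬p3 ∧ p1), 0
3. ¬□p1, 0
4. ¬◇◇(¬p3 ∧ p1), 0
5. ¬◇(¬p3 ∧ p1), 0
6. ¬(¬p3 ∧ p1), 0
7. ¬p1, 0
8. ¬p1, 1
9. ¬◇◇(¬p3 ∧ p1), 1
10. ¬◇(¬p3 ∧ p1), 1
11. ¬(¬p3 ∧ p1), 1
Accessibility: 0R0, 0R1, 1R0, 1R1

Satisfiable (open branch found)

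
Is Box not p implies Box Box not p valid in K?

Tableau for the negation not (Box not p implies Box Box not p):
1. not (Box not p implies Box Box not p), w0
2. Box not p, w0
3. not Box Box not p, w0
4. not Box not p, w1
5. not p, w1
6. p, w2
Accessibility: w0Rw1, w1Rw2
The negation has an open branch (countermodel exists).

Invalid (countermodel exists)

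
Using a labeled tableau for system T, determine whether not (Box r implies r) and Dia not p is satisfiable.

Unsatisfiable

1. not (Box r implies r) and Dia not p, u
2. not (Box r implies r), u
3. Dia not p, u
4. Box r, u
5. not r, u
6. r, u
Accessibility: uRu
Branch closes: r and not r both at u.
Every branch closes; the branch above is one of them.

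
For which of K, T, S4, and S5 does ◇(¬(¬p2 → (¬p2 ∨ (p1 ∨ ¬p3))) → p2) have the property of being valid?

T, S4, S5

K-tableau for the negation ¬◇(¬(¬p2 → (¬p2 ∨ (p1 ∨ ¬p3))) → p2):
1. ¬◇(¬(¬p2 → (¬p2 ∨ (p1 ∨ ¬p3))) → p2), w0
Complete open branch: countermodel on a K-frame, so not valid in K.
T-tableau for the negation ¬◇(¬(¬p2 → (¬p2 ∨ (p1 ∨ ¬p3))) → p2):
1. ¬◇(¬(¬p2 → (¬p2 ∨ (p1 ∨ ¬p3))) → p2), w0
2. ¬(¬(¬p2 → (¬p2 ∨ (p1 ∨ ¬p3))) → p2), w0
3. ¬(¬p2 → (¬p2 ∨ (p1 ∨ ¬p3))), w0
4. ¬p2, w0
5. ¬(¬p2 ∨ (p1 ∨ ¬p3)), w0
6. p2, w0
7. ¬(p1 ∨ ¬p3), w0
Accessibility: w0Rw0
Branch closes: p2 and ¬p2 both at w0.
Every branch closes (one shown): valid in T, hence also in S4, S5 (every theorem of T is a theorem of S4 and S5).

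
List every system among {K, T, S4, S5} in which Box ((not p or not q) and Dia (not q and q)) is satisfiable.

K

K-tableau for the formula:
1. Box ((not p or not q) and Dia (not q and q)), u
Complete open branch: satisfiable in K.
T-tableau for the formula:
1. Box ((not p or not q) and Dia (not q and q)), u
2. (not p or not q) and Dia (not q and q), u
3. not p or not q, u
4. Dia (not q and q), u
5. not q, u
6. not q and q, v
7. not q, v
8. q, v
Accessibility: uRu, uRv, vRv
Branch closes: q and not q both at v.
Every branch closes (one shown): unsatisfiable in T, hence also in S4, S5 (every S4/S5-frame is a T-frame).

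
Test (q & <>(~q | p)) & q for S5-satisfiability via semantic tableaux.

1. (q & <>(~q | p)) & q, w0
2. q & <>(~q | p), w0   [&-rule on 1]
3. q, w0   [&-rule on 1]
4. <>(~q | p), w0   [&-rule on 2]
5. ~q | p, w1   [<>-rule on 4: fresh world w1, w0Rw1]
6. p, w1   [|-rule on 5 (branches; this branch)]
Accessibility: w0Rw0, w0Rw1, w1Rw0, w1Rw1

Yes, satisfiable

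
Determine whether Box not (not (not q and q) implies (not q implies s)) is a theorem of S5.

Tableau for the negation not Box not (not (not q and q) implies (not q implies s)):
1. not Box not (not (not q and q) implies (not q implies s)), 0
2. not (not q and q) implies (not q implies s), 1   [neg-Box-rule on 1: fresh world 1, 0R1]
3. not q implies s, 1   [implies-rule on 2 (branches; this branch)]
4. s, 1   [implies-rule on 3 (branches; this branch)]
Accessibility: 0R0, 0R1, 1R0, 1R1
The negation has an open branch (countermodel exists).

No, not valid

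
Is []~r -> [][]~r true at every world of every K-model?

Invalid (countermodel exists)

Tableau for the negation ~([]~r -> [][]~r):
1. ~([]~r -> [][]~r), 0
2. []~r, 0
3. ~[][]~r, 0
4. ~[]~r, 1
5. ~r, 1
6. r, 2
Accessibility: 0R1, 1R2
The negation has an open branch (countermodel exists).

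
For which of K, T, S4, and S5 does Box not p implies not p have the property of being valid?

T, S4, S5

K-tableau for the negation not (Box not p implies not p):
1. not (Box not p implies not p), 0
2. Box not p, 0   [neg-implies-rule on 1]
3. p, 0   [neg-implies-rule on 1]
Complete open branch: countermodel on a K-frame, so not valid in K.
T-tableau for the negation not (Box not p implies not p):
1. not (Box not p implies not p), 0
2. Box not p, 0   [neg-implies-rule on 1]
3. p, 0   [neg-implies-rule on 1]
4. not p, 0   [Box-rule on 2 via 0R0]
Accessibility: 0R0
Branch closes: p and not p both at 0.
Every branch closes (one shown): valid in T, hence also in S4, S5 (every theorem of T is a theorem of S4 and S5).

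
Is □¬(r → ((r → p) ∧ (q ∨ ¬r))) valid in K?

Invalid (countermodel exists)

Tableau for the negation ¬□¬(r → ((r → p) ∧ (q ∨ ¬r))):
1. ¬□¬(r → ((r → p) ∧ (q ∨ ¬r))), 0
2. r → ((r → p) ∧ (q ∨ ¬r)), 1   [¬□-rule on 1: fresh world 1, 0R1]
3. (r → p) ∧ (q ∨ ¬r), 1   [→-rule on 2 (branches; this branch)]
4. r → p, 1   [∧-rule on 3]
5. q ∨ ¬r, 1   [∧-rule on 3]
6. p, 1   [→-rule on 4 (branches; this branch)]
7. ¬r, 1   [∨-rule on 5 (branches; this branch)]
Accessibility: 0R1
The negation has an open branch (countermodel exists).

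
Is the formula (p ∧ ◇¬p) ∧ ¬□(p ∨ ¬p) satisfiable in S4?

1. (p ∧ ◇¬p) ∧ ¬□(p ∨ ¬p), w0
2. p ∧ ◇¬p, w0   [∧-rule on 1]
3. ¬□(p ∨ ¬p), w0   [∧-rule on 1]
4. p, w0   [∧-rule on 2]
5. ◇¬p, w0   [∧-rule on 2]
6. ¬(p ∨ ¬p), w1   [¬□-rule on 3: fresh world w1, w0Rw1]
7. ¬p, w1   [¬∨-rule on 6]
8. p, w1   [¬∨-rule on 6]
Accessibility: w0Rw0, w0Rw1, w1Rw1
Branch closes: p and ¬p both at w1.
All branches of the tableau close; one closing branch shown above.

Unsatisfiable (every branch closes)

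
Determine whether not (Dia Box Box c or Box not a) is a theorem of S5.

Tableau for the negation Dia Box Box c or Box not a:
1. Dia Box Box c or Box not a, 0
2. Box not a, 0
3. not a, 0
Accessibility: 0R0
The negation has an open branch (countermodel exists).

No, not valid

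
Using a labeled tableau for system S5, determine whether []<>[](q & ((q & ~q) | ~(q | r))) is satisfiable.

1. []<>[](q & ((q & ~q) | ~(q | r))), w0
2. <>[](q & ((q & ~q) | ~(q | r))), w0
3. [](q & ((q & ~q) | ~(q | r))), w1
4. <>[](q & ((q & ~q) | ~(q | r))), w1
5. q & ((q & ~q) | ~(q | r)), w0
6. q, w0
7. (q & ~q) | ~(q | r), w0
8. q & ((q & ~q) | ~(q | r)), w1
9. q, w1
10. (q & ~q) | ~(q | r), w1
11. ~(q | r), w0
12. ~q, w0
13. ~r, w0
Accessibility: w0Rw0, w0Rw1, w1Rw0, w1Rw1
Branch closes: q and ~q both at w0.
All branches of the tableau close; one closing branch shown above.

Unsatisfiable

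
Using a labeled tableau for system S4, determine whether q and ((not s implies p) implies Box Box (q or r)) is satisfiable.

Satisfiable (open branch found)

1. q and ((not s implies p) implies Box Box (q or r)), u
2. q, u
3. (not s implies p) implies Box Box (q or r), u
4. Box Box (q or r), u
5. Box (q or r), u
6. q or r, u
7. r, u
Accessibility: uRu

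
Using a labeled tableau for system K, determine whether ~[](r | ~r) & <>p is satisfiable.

Unsatisfiable

1. ~[](r | ~r) & <>p, w0
2. ~[](r | ~r), w0   [&-rule on 1]
3. <>p, w0   [&-rule on 1]
4. ~(r | ~r), w1   [~[]-rule on 2: fresh world w1, w0Rw1]
5. ~r, w1   [~|-rule on 4]
6. r, w1   [~|-rule on 4]
Accessibility: w0Rw1
Branch closes: r and ~r both at w1.
Every branch closes; the branch above is one of them.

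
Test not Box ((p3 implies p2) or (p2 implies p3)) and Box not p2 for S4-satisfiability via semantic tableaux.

Unsatisfiable (every branch closes)

1. not Box ((p3 implies p2) or (p2 implies p3)) and Box not p2, u
2. not Box ((p3 implies p2) or (p2 implies p3)), u   [and-rule on 1]
3. Box not p2, u   [and-rule on 1]
4. not p2, u   [Box-rule on 3 via uRu]
5. not ((p3 implies p2) or (p2 implies p3)), v   [neg-Box-rule on 2: fresh world v, uRv]
6. not (p3 implies p2), v   [neg-or-rule on 5]
7. not (p2 implies p3), v   [neg-or-rule on 5]
8. p3, v   [neg-implies-rule on 6]
9. not p2, v   [neg-implies-rule on 6]
10. p2, v   [neg-implies-rule on 7]
11. not p3, v   [neg-implies-rule on 7]
Accessibility: uRu, uRv, vRv
Branch closes: p2 and not p2 both at v.
(One branch shown.) All branches close.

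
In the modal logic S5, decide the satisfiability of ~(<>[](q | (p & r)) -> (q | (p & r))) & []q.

1. ~(<>[](q | (p & r)) -> (q | (p & r))) & []q, 0
2. ~(<>[](q | (p & r)) -> (q | (p & r))), 0
3. []q, 0
4. <>[](q | (p & r)), 0
5. ~(q | (p & r)), 0
6. ~q, 0
7. ~(p & r), 0
8. q, 0
Accessibility: 0R0
Branch closes: q and ~q both at 0.
Every branch closes; the branch above is one of them.

Unsatisfiable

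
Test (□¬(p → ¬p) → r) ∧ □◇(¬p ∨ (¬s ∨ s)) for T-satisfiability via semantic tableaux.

1. (□¬(p → ¬p) → r) ∧ □◇(¬p ∨ (¬s ∨ s)), w0
2. □¬(p → ¬p) → r, w0
3. □◇(¬p ∨ (¬s ∨ s)), w0
4. ◇(¬p ∨ (¬s ∨ s)), w0
5. r, w0
6. ¬p ∨ (¬s ∨ s), w1
7. ◇(¬p ∨ (¬s ∨ s)), w1
8. ¬s ∨ s, w1
9. s, w1
10. ¬p ∨ (¬s ∨ s), w2
11. ¬s ∨ s, w2
12. s, w2
Accessibility: w0Rw0, w0Rw1, w1Rw1, w1Rw2, w2Rw2

Satisfiable (open branch found)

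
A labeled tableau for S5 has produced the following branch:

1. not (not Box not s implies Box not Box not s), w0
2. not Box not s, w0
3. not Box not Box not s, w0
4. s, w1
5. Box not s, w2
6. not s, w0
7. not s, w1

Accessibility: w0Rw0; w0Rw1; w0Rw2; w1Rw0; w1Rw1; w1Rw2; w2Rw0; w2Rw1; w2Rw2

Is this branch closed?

Yes, closed

Both s and not s appear at w1.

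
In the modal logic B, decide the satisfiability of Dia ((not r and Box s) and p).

1. Dia ((not r and Box s) and p), u
2. (not r and Box s) and p, v   [Dia-rule on 1: fresh world v, uRv]
3. not r and Box s, v   [and-rule on 2]
4. p, v   [and-rule on 2]
5. not r, v   [and-rule on 3]
6. Box s, v   [and-rule on 3]
7. s, u   [Box-rule on 6 via vRu]
8. s, v   [Box-rule on 6 via vRv]
Accessibility: uRu, uRv, vRu, vRv

Satisfiable (open branch found)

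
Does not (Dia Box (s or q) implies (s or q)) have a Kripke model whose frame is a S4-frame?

1. not (Dia Box (s or q) implies (s or q)), 0
2. Dia Box (s or q), 0
3. not (s or q), 0
4. not s, 0
5. not q, 0
6. Box (s or q), 1
7. s or q, 1
8. q, 1
Accessibility: 0R0, 0R1, 1R1

Yes, satisfiable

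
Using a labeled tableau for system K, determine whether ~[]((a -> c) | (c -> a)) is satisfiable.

Unsatisfiable (every branch closes)

1. ~[]((a -> c) | (c -> a)), 0
2. ~((a -> c) | (c -> a)), 1
3. ~(a -> c), 1
4. ~(c -> a), 1
5. a, 1
6. ~c, 1
7. c, 1
8. ~a, 1
Accessibility: 0R1
Branch closes: c and ~c both at 1.
(One branch shown.) All branches close.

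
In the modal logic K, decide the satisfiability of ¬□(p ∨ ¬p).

1. ¬□(p ∨ ¬p), w0
2. ¬(p ∨ ¬p), w1
3. ¬p, w1
4. p, w1
Accessibility: w0Rw1
Branch closes: p and ¬p both at w1.
Every branch closes; the branch above is one of them.

No, unsatisfiable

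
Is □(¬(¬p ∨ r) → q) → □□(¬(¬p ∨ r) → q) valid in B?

Tableau for the negation ¬(□(¬(¬p ∨ r) → q) → □□(¬(¬p ∨ r) → q)):
1. ¬(□(¬(¬p ∨ r) → q) → □□(¬(¬p ∨ r) → q)), w0
2. □(¬(¬p ∨ r) → q), w0
3. ¬□□(¬(¬p ∨ r) → q), w0
4. ¬(¬p ∨ r) → q, w0
5. q, w0
6. ¬□(¬(¬p ∨ r) → q), w1
7. ¬(¬p ∨ r) → q, w1
8. q, w1
9. ¬(¬(¬p ∨ r) → q), w2
10. ¬(¬p ∨ r), w2
11. ¬q, w2
12. p, w2
13. ¬r, w2
Accessibility: w0Rw0, w0Rw1, w1Rw0, w1Rw1, w1Rw2, w2Rw1, w2Rw2
The negation has an open branch (countermodel exists).

Not valid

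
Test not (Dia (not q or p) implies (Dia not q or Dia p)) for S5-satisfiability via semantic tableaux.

No, unsatisfiable

1. not (Dia (not q or p) implies (Dia not q or Dia p)), u
2. Dia (not q or p), u   [neg-implies-rule on 1]
3. not (Dia not q or Dia p), u   [neg-implies-rule on 1]
4. not Dia not q, u   [neg-or-rule on 3]
5. not Dia p, u   [neg-or-rule on 3]
6. q, u   [neg-Dia-rule on 4 via uRu]
7. not p, u   [neg-Dia-rule on 5 via uRu]
8. not q or p, v   [Dia-rule on 2: fresh world v, uRv]
9. q, v   [neg-Dia-rule on 4 via uRv]
10. not p, v   [neg-Dia-rule on 5 via uRv]
11. p, v   [or-rule on 8 (branches; this branch)]
Accessibility: uRu, uRv, vRu, vRv
Branch closes: p and not p both at v.
Every branch closes; the branch above is one of them.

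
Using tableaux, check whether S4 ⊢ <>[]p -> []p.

Tableau for the negation ~(<>[]p -> []p):
1. ~(<>[]p -> []p), w0
2. <>[]p, w0
3. ~[]p, w0
4. []p, w1
5. p, w1
6. ~p, w2
Accessibility: w0Rw0, w0Rw1, w0Rw2, w1Rw1, w2Rw2
The negation has an open branch (countermodel exists).

No, not valid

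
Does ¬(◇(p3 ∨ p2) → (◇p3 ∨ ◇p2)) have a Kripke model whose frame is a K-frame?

1. ¬(◇(p3 ∨ p2) → (◇p3 ∨ ◇p2)), w0
2. ◇(p3 ∨ p2), w0
3. ¬(◇p3 ∨ ◇p2), w0
4. ¬◇p3, w0
5. ¬◇p2, w0
6. p3 ∨ p2, w1
7. ¬p3, w1
8. ¬p2, w1
9. p2, w1
Accessibility: w0Rw1
Branch closes: p2 and ¬p2 both at w1.
(One branch shown.) All branches close.

Unsatisfiable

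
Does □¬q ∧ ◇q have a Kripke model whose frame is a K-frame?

No, unsatisfiable

1. □¬q ∧ ◇q, w0
2. □¬q, w0   [∧-rule on 1]
3. ◇q, w0   [∧-rule on 1]
4. q, w1   [◇-rule on 3: fresh world w1, w0Rw1]
5. ¬q, w1   [□-rule on 2 via w0Rw1]
Accessibility: w0Rw1
Branch closes: q and ¬q both at w1.
(One branch shown.) All branches close.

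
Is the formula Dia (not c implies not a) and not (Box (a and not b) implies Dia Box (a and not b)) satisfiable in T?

1. Dia (not c implies not a) and not (Box (a and not b) implies Dia Box (a and not b)), w0
2. Dia (not c implies not a), w0
3. not (Box (a and not b) implies Dia Box (a and not b)), w0
4. Box (a and not b), w0
5. not Dia Box (a and not b), w0
6. a and not b, w0
7. a, w0
8. not b, w0
9. not Box (a and not b), w0
10. not c implies not a, w1
11. a and not b, w1
12. a, w1
13. not b, w1
14. not Box (a and not b), w1
15. c, w1
16. not (a and not b), w2
17. a and not b, w2
18. a, w2
19. not b, w2
20. not Box (a and not b), w2
21. b, w2
Accessibility: w0Rw0, w0Rw1, w0Rw2, w1Rw1, w2Rw2
Branch closes: b and not b both at w2.
Every branch closes; the branch above is one of them.

Unsatisfiable (every branch closes)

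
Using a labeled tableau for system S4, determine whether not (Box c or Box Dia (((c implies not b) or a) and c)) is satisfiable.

1. not (Box c or Box Dia (((c implies not b) or a) and c)), w0
2. not Box c, w0   [neg-or-rule on 1]
3. not Box Dia (((c implies not b) or a) and c), w0   [neg-or-rule on 1]
4. not c, w1   [neg-Box-rule on 2: fresh world w1, w0Rw1]
5. not Dia (((c implies not b) or a) and c), w2   [neg-Box-rule on 3: fresh world w2, w0Rw2]
6. not (((c implies not b) or a) and c), w2   [neg-Dia-rule on 5 via w2Rw2]
7. not c, w2   [neg-and-rule on 6 (branches; this branch)]
Accessibility: w0Rw0, w0Rw1, w0Rw2, w1Rw1, w2Rw2

Yes, satisfiable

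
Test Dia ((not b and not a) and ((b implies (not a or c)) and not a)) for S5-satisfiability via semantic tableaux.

Satisfiable

1. Dia ((not b and not a) and ((b implies (not a or c)) and not a)), w0
2. (not b and not a) and ((b implies (not a or c)) and not a), w1
3. not b and not a, w1
4. (b implies (not a or c)) and not a, w1
5. not b, w1
6. not a, w1
7. b implies (not a or c), w1
8. not a or c, w1
9. c, w1
Accessibility: w0Rw0, w0Rw1, w1Rw0, w1Rw1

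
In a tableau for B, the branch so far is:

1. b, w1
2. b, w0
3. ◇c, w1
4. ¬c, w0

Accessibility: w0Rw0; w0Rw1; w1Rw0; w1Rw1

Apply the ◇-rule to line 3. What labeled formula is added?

a fresh world w2 with w1Rw2, and c at w2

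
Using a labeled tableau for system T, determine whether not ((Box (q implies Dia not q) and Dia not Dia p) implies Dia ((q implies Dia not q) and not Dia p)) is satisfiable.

1. not ((Box (q implies Dia not q) and Dia not Dia p) implies Dia ((q implies Dia not q) and not Dia p)), w0
2. Box (q implies Dia not q) and Dia not Dia p, w0
3. not Dia ((q implies Dia not q) and not Dia p), w0
4. Box (q implies Dia not q), w0
5. Dia not Dia p, w0
6. not ((q implies Dia not q) and not Dia p), w0
7. q implies Dia not q, w0
8. Dia p, w0
9. Dia not q, w0
10. not Dia p, w1
11. not ((q implies Dia not q) and not Dia p), w1
12. q implies Dia not q, w1
13. not p, w1
14. not (q implies Dia not q), w1
15. q, w1
16. not Dia not q, w1
17. Dia not q, w1
18. p, w2
19. not ((q implies Dia not q) and not Dia p), w2
20. q implies Dia not q, w2
21. not (q implies Dia not q), w2
22. q, w2
23. not Dia not q, w2
24. Dia not q, w2
25. not q, w3
26. not ((q implies Dia not q) and not Dia p), w3
27. q implies Dia not q, w3
28. Dia p, w3
29. Dia not q, w3
30. not q, w4
31. not p, w4
32. q, w4
Accessibility: w0Rw0, w0Rw1, w0Rw2, w0Rw3, w1Rw1, w1Rw4, w2Rw2, w3Rw3, w4Rw4
Branch closes: q and not q both at w4.
All branches of the tableau close; one closing branch shown above.

Unsatisfiable (every branch closes)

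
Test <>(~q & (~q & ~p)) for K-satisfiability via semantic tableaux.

Satisfiable (open branch found)

1. <>(~q & (~q & ~p)), u
2. ~q & (~q & ~p), v
3. ~q, v
4. ~q & ~p, v
5. ~p, v
Accessibility: uRv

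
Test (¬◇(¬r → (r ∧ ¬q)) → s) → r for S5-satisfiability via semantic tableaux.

1. (¬◇(¬r → (r ∧ ¬q)) → s) → r, w0
2. r, w0
Accessibility: w0Rw0

Satisfiable (open branch found)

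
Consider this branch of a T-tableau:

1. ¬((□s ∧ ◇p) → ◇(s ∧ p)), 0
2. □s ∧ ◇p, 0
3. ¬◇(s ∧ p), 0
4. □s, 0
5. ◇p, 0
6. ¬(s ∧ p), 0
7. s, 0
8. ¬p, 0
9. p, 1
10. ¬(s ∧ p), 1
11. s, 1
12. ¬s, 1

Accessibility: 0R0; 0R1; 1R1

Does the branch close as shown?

Both s and ¬s appear at 1.

Yes, closed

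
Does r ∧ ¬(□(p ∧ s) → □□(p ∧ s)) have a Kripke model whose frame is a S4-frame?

1. r ∧ ¬(□(p ∧ s) → □□(p ∧ s)), 0
2. r, 0
3. ¬(□(p ∧ s) → □□(p ∧ s)), 0
4. □(p ∧ s), 0
5. ¬□□(p ∧ s), 0
6. p ∧ s, 0
7. p, 0
8. s, 0
9. ¬□(p ∧ s), 1
10. p ∧ s, 1
11. p, 1
12. s, 1
13. ¬(p ∧ s), 2
14. p ∧ s, 2
15. p, 2
16. s, 2
17. ¬s, 2
Accessibility: 0R0, 0R1, 0R2, 1R1, 1R2, 2R2
Branch closes: s and ¬s both at 2.
All branches of the tableau close; one closing branch shown above.

No, unsatisfiable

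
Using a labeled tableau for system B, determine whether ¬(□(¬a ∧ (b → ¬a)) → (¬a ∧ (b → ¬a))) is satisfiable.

No, unsatisfiable

1. ¬(□(¬a ∧ (b → ¬a)) → (¬a ∧ (b → ¬a))), u
2. □(¬a ∧ (b → ¬a)), u   [¬→-rule on 1]
3. ¬(¬a ∧ (b → ¬a)), u   [¬→-rule on 1]
4. ¬a ∧ (b → ¬a), u   [□-rule on 2 via uRu]
5. ¬a, u   [∧-rule on 4]
6. b → ¬a, u   [∧-rule on 4]
7. ¬(b → ¬a), u   [¬∧-rule on 3 (branches; this branch)]
8. b, u   [¬→-rule on 7]
9. a, u   [¬→-rule on 7]
Accessibility: uRu
Branch closes: a and ¬a both at u.
Every branch closes; the branch above is one of them.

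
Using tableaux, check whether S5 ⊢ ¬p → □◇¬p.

Yes, valid

Tableau for the negation ¬(¬p → □◇¬p):
1. ¬(¬p → □◇¬p), w0
2. ¬p, w0
3. ¬□◇¬p, w0
4. ¬◇¬p, w1
5. p, w0
Accessibility: w0Rw0, w0Rw1, w1Rw0, w1Rw1
Branch closes: p and ¬p both at w0.
Every branch of the negation's tableau closes; the branch above is one of them.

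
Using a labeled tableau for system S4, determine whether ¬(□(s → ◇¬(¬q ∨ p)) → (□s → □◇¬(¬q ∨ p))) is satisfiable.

1. ¬(□(s → ◇¬(¬q ∨ p)) → (□s → □◇¬(¬q ∨ p))), w0
2. □(s → ◇¬(¬q ∨ p)), w0
3. ¬(□s → □◇¬(¬q ∨ p)), w0
4. □s, w0
5. ¬□◇¬(¬q ∨ p), w0
6. s → ◇¬(¬q ∨ p), w0
7. s, w0
8. ◇¬(¬q ∨ p), w0
9. ¬◇¬(¬q ∨ p), w1
10. s → ◇¬(¬q ∨ p), w1
11. s, w1
12. ¬q ∨ p, w1
13. ◇¬(¬q ∨ p), w1
14. p, w1
15. ¬(¬q ∨ p), w2
16. q, w2
17. ¬p, w2
18. s → ◇¬(¬q ∨ p), w2
19. s, w2
20. ◇¬(¬q ∨ p), w2
21. ¬(¬q ∨ p), w3
22. q, w3
23. ¬p, w3
24. s → ◇¬(¬q ∨ p), w3
25. s, w3
26. ¬q ∨ p, w3
27. ◇¬(¬q ∨ p), w3
28. p, w3
Accessibility: w0Rw0, w0Rw1, w0Rw2, w0Rw3, w1Rw1, w1Rw3, w2Rw2, w3Rw3
Branch closes: p and ¬p both at w3.
All branches of the tableau close; one closing branch shown above.

Unsatisfiable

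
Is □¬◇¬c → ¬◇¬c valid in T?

Valid

Tableau for the negation ¬(□¬◇¬c → ¬◇¬c):
1. ¬(□¬◇¬c → ¬◇¬c), 0
2. □¬◇¬c, 0   [¬→-rule on 1]
3. ◇¬c, 0   [¬→-rule on 1]
4. ¬◇¬c, 0   [□-rule on 2 via 0R0]
5. c, 0   [¬◇-rule on 4 via 0R0]
6. ¬c, 1   [◇-rule on 3: fresh world 1, 0R1]
7. ¬◇¬c, 1   [□-rule on 2 via 0R1]
8. c, 1   [¬◇-rule on 4 via 0R1]
Accessibility: 0R0, 0R1, 1R1
Branch closes: c and ¬c both at 1.
All branches of the negation close; one closing branch shown above.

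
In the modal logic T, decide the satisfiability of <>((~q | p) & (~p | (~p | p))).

1. <>((~q | p) & (~p | (~p | p))), u
2. (~q | p) & (~p | (~p | p)), v
3. ~q | p, v
4. ~p | (~p | p), v
5. p, v
6. ~p | p, v
Accessibility: uRu, uRv, vRv

Satisfiable (open branch found)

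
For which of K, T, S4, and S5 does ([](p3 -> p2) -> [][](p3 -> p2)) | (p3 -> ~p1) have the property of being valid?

S4-tableau for the negation ~(([](p3 -> p2) -> [][](p3 -> p2)) | (p3 -> ~p1)):
1. ~(([](p3 -> p2) -> [][](p3 -> p2)) | (p3 -> ~p1)), 0
2. ~([](p3 -> p2) -> [][](p3 -> p2)), 0
3. ~(p3 -> ~p1), 0
4. [](p3 -> p2), 0
5. ~[][](p3 -> p2), 0
6. p3, 0
7. p1, 0
8. p3 -> p2, 0
9. p2, 0
10. ~[](p3 -> p2), 1
11. p3 -> p2, 1
12. p2, 1
13. ~(p3 -> p2), 2
14. p3, 2
15. ~p2, 2
16. p3 -> p2, 2
17. p2, 2
Accessibility: 0R0, 0R1, 0R2, 1R1, 1R2, 2R2
Branch closes: p2 and ~p2 both at 2.
Every branch closes (one shown): valid in S4, hence also in S5 (every theorem of S4 is a theorem of S5).
T-tableau for the negation ~(([](p3 -> p2) -> [][](p3 -> p2)) | (p3 -> ~p1)):
1. ~(([](p3 -> p2) -> [][](p3 -> p2)) | (p3 -> ~p1)), 0
2. ~([](p3 -> p2) -> [][](p3 -> p2)), 0
3. ~(p3 -> ~p1), 0
4. [](p3 -> p2), 0
5. ~[][](p3 -> p2), 0
6. p3, 0
7. p1, 0
8. p3 -> p2, 0
9. p2, 0
10. ~[](p3 -> p2), 1
11. p3 -> p2, 1
12. p2, 1
13. ~(p3 -> p2), 2
14. p3, 2
15. ~p2, 2
Accessibility: 0R0, 0R1, 1R1, 1R2, 2R2
Complete open branch: countermodel on a T-frame, so not valid in T, nor in K (the same frame is also a K-frame).

S4, S5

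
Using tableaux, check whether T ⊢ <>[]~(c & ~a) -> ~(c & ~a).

Tableau for the negation ~(<>[]~(c & ~a) -> ~(c & ~a)):
1. ~(<>[]~(c & ~a) -> ~(c & ~a)), 0
2. <>[]~(c & ~a), 0   [~->-rule on 1]
3. c & ~a, 0   [~->-rule on 1]
4. c, 0   [&-rule on 3]
5. ~a, 0   [&-rule on 3]
6. []~(c & ~a), 1   [<>-rule on 2: fresh world 1, 0R1]
7. ~(c & ~a), 1   [[]-rule on 6 via 1R1]
8. a, 1   [~&-rule on 7 (branches; this branch)]
Accessibility: 0R0, 0R1, 1R1
The negation has an open branch (countermodel exists).

No, not valid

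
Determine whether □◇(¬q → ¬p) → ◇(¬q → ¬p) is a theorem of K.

Not valid

Tableau for the negation ¬(□◇(¬q → ¬p) → ◇(¬q → ¬p)):
1. ¬(□◇(¬q → ¬p) → ◇(¬q → ¬p)), 0
2. □◇(¬q → ¬p), 0
3. ¬◇(¬q → ¬p), 0
The negation has an open branch (countermodel exists).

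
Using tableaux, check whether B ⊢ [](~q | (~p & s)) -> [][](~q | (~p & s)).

Tableau for the negation ~([](~q | (~p & s)) -> [][](~q | (~p & s))):
1. ~([](~q | (~p & s)) -> [][](~q | (~p & s))), w0
2. [](~q | (~p & s)), w0   [~->-rule on 1]
3. ~[][](~q | (~p & s)), w0   [~->-rule on 1]
4. ~q | (~p & s), w0   [[]-rule on 2 via w0Rw0]
5. ~p & s, w0   [|-rule on 4 (branches; this branch)]
6. ~p, w0   [&-rule on 5]
7. s, w0   [&-rule on 5]
8. ~[](~q | (~p & s)), w1   [~[]-rule on 3: fresh world w1, w0Rw1]
9. ~q | (~p & s), w1   [[]-rule on 2 via w0Rw1]
10. ~p & s, w1   [|-rule on 9 (branches; this branch)]
11. ~p, w1   [&-rule on 10]
12. s, w1   [&-rule on 10]
13. ~(~q | (~p & s)), w2   [~[]-rule on 8: fresh world w2, w1Rw2]
14. q, w2   [~|-rule on 13]
15. ~(~p & s), w2   [~|-rule on 13]
16. ~s, w2   [~&-rule on 15 (branches; this branch)]
Accessibility: w0Rw0, w0Rw1, w1Rw0, w1Rw1, w1Rw2, w2Rw1, w2Rw2
The negation has an open branch (countermodel exists).

Invalid (countermodel exists)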